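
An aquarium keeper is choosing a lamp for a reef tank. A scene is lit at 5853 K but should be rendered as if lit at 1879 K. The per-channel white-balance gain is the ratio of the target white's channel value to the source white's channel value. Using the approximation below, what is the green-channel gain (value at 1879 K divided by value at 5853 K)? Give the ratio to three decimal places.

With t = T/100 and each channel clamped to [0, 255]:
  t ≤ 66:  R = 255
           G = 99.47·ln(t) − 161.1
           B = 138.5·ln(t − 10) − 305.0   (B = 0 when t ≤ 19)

At 5853 K (t = 58.53):
  G = 99.47·ln 58.53 − 161.1 = 99.47·4.0695 − 161.1 = 243.697.
At 1879 K (t = 18.79):
  G = 99.47·ln 18.79 − 161.1 = 99.47·2.9333 − 161.1 = 130.678.
Gain = 130.678 / 243.697 = 0.5362 → 0.536.

0.536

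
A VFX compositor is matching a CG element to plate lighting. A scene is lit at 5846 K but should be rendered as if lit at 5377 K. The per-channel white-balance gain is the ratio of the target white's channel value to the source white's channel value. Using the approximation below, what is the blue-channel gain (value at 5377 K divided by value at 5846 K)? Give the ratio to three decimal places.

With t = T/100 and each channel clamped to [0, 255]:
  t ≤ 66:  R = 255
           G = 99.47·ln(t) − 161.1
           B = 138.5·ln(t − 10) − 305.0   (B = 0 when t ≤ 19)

At 5846 K (t = 58.46):
  B = 138.5·ln(58.46 − 10) − 305.0 = 138.5·ln 48.46 − 305.0 = 138.5·3.8807 − 305.0 = 232.482.
At 5377 K (t = 53.77):
  B = 138.5·ln(53.77 − 10) − 305.0 = 138.5·ln 43.77 − 305.0 = 138.5·3.7789 − 305.0 = 218.384.
Gain = 218.384 / 232.482 = 0.9394 → 0.939.

0.939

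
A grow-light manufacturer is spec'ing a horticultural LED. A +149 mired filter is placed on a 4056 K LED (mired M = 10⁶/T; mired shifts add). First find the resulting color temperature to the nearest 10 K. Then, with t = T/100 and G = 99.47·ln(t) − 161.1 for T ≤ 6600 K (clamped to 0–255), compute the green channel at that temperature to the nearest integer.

M_in = 10⁶/4056 = 246.55; M_out = 246.55 + (+149) = 395.55.
T_out = 10⁶/395.55 = 2528.1 K → 2530 K; t = 25.3.
G = 99.47·ln 25.3 − 161.1 = 99.47·3.2308 − 161.1 = 160.268.
Rounded: 160.

160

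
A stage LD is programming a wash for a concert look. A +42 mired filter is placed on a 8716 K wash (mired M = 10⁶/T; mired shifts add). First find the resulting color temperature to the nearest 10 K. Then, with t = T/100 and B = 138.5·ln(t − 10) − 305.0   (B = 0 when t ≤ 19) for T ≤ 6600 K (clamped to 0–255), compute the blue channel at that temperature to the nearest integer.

247

M_in = 10⁶/8716 = 114.73; M_out = 114.73 + (+42) = 156.73.
T_out = 10⁶/156.73 = 6380.3 K → 6380 K; t = 63.8.
B = 138.5·ln(63.8 − 10) − 305.0 = 138.5·ln 53.8 − 305.0 = 138.5·3.9853 − 305.0 = 246.960.
Rounded: 247.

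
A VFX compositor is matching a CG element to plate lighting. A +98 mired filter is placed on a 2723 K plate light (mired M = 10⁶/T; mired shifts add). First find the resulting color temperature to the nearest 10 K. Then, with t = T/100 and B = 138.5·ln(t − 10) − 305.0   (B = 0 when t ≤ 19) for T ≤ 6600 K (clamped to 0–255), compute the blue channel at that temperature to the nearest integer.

33

M_in = 10⁶/2723 = 367.24; M_out = 367.24 + (+98) = 465.24.
T_out = 10⁶/465.24 = 2149.4 K → 2150 K; t = 21.5.
B = 138.5·ln(21.5 − 10) − 305.0 = 138.5·ln 11.5 − 305.0 = 138.5·2.4423 − 305.0 = 33.265.
Rounded: 33.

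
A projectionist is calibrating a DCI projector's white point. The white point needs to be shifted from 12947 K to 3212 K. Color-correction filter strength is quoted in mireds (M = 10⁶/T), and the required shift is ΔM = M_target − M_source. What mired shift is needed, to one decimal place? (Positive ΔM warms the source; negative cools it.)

M_source = 10⁶/12947 = 77.238; M_target = 10⁶/3212 = 311.333.
ΔM = 311.333 − 77.238 = 234.095 → +234.1 mireds, a warming shift.

+234.1 mireds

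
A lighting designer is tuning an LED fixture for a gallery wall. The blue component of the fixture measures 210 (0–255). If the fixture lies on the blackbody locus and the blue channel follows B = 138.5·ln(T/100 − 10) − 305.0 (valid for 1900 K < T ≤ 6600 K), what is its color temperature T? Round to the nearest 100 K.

ln(t − 10) = (210 + 305.0) / 138.5 = 3.7184.
t − 10 = e^3.7184 = 41.199, so t = 51.199.
T = 100·t = 5120 K → 5100 K to the nearest 100 K.

5100 K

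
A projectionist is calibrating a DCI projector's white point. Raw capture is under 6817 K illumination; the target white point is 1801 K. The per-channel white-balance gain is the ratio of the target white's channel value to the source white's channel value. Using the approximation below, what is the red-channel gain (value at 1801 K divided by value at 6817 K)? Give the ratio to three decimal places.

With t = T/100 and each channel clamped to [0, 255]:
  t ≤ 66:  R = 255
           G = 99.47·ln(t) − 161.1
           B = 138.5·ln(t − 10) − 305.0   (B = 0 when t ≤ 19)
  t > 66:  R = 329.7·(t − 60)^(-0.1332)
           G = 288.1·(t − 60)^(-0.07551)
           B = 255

At 6817 K (t = 68.17):
  R = 329.7·(68.17 − 60)^(-0.1332) = 329.7·8.17^(-0.1332) = 329.7·0.75595 = 249.236.
At 1801 K (t = 18.01):
  R = 255 by definition for t ≤ 66.
Gain = 255.000 / 249.236 = 1.0231 → 1.023.

1.023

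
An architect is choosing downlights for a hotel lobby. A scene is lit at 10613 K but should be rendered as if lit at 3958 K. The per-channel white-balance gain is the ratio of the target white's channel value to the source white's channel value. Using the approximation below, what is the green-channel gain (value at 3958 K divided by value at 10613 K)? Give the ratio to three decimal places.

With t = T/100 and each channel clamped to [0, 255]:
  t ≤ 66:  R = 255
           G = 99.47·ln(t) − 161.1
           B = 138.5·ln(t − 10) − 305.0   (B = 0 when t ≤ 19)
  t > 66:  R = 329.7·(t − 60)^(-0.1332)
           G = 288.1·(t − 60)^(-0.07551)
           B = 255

0.949

At 10613 K (t = 106.13):
  G = 288.1·(106.13 − 60)^(-0.07551) = 288.1·46.13^(-0.07551) = 288.1·0.74878 = 215.723.
At 3958 K (t = 39.58):
  G = 99.47·ln 39.58 − 161.1 = 99.47·3.6783 − 161.1 = 204.783.
Gain = 204.783 / 215.723 = 0.9493 → 0.949.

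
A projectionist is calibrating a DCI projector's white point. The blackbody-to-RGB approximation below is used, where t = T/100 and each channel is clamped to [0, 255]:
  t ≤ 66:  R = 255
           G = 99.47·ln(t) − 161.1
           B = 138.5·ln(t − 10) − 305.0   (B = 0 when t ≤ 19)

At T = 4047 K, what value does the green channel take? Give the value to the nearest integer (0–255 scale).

t = 4047/100 = 40.47; the t ≤ 66 branch applies.
G = 99.47·ln 40.47 − 161.1 = 99.47·3.7006 − 161.1 = 206.995.
Rounded: 207.

207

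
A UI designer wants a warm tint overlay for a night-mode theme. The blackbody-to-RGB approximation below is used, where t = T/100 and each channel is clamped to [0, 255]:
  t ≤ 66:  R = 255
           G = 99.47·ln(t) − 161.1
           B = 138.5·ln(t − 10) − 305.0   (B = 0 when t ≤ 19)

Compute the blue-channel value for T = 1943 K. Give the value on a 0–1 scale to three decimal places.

t = 1943/100 = 19.43; the t ≤ 66 branch applies.
B = 138.5·ln(19.43 − 10) − 305.0 = 138.5·ln 9.43 − 305.0 = 138.5·2.2439 − 305.0 = 5.780.
On a 0–1 scale: 5.780/255 = 0.0227 → 0.023.

0.023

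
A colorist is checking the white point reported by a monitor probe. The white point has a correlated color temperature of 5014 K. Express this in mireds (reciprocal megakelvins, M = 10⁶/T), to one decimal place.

199.4 mireds

M = 10⁶ / 5014 = 199.442 → 199.4 mireds.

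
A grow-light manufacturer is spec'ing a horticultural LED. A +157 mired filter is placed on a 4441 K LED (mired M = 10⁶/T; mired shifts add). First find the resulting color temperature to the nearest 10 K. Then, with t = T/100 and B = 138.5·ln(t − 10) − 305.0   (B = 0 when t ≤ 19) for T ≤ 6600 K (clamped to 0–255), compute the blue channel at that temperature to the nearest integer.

M_in = 10⁶/4441 = 225.17; M_out = 225.17 + (+157) = 382.17.
T_out = 10⁶/382.17 = 2616.6 K → 2620 K; t = 26.2.
B = 138.5·ln(26.2 − 10) − 305.0 = 138.5·ln 16.2 − 305.0 = 138.5·2.7850 − 305.0 = 80.724.
Rounded: 81.

81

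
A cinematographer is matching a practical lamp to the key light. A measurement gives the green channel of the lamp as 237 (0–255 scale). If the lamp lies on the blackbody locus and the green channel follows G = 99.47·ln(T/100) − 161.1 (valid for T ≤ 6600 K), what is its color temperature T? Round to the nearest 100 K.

5500 K

ln t = (237 + 161.1) / 99.47 = 4.0022.
t = e^4.0022 = 54.719.
T = 100·t = 5472 K → 5500 K to the nearest 100 K.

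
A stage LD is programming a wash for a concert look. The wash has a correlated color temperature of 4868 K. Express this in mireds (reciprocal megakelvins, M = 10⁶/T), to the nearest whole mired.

M = 10⁶ / 4868 = 205.423 → 205 mireds.

205 mireds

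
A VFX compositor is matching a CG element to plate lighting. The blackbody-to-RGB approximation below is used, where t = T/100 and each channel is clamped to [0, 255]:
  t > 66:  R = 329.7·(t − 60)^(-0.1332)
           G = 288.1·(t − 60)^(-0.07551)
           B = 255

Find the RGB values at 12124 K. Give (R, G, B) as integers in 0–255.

(191, 211, 255)

t = 12124/100 = 121.24; the t > 66 branch applies.
R = 329.7·(121.24 − 60)^(-0.1332) = 329.7·61.24^(-0.1332) = 329.7·0.57805 = 190.584.
G = 288.1·(121.24 − 60)^(-0.07551) = 288.1·61.24^(-0.07551) = 288.1·0.73293 = 211.156.
B = 255 by definition for t > 66.
Rounded: (191, 211, 255).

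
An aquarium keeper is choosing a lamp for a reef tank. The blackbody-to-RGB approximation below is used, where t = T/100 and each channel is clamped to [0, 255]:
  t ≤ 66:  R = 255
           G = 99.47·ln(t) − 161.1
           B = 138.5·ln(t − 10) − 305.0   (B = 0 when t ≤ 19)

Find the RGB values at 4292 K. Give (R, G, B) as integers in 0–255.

t = 4292/100 = 42.92; the t ≤ 66 branch applies.
R = 255 by definition for t ≤ 66.
G = 99.47·ln 42.92 − 161.1 = 99.47·3.7593 − 161.1 = 212.841.
B = 138.5·ln(42.92 − 10) − 305.0 = 138.5·ln 32.92 − 305.0 = 138.5·3.4941 − 305.0 = 178.930.
Rounded: (255, 213, 179).

(255, 213, 179)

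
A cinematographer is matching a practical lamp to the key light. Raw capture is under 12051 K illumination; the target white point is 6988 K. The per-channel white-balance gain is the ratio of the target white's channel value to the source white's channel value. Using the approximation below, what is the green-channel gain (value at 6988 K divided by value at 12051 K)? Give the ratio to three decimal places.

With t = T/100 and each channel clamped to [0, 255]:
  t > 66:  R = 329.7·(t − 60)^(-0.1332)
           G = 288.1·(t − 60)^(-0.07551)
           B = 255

1.147

At 12051 K (t = 120.51):
  G = 288.1·(120.51 − 60)^(-0.07551) = 288.1·60.51^(-0.07551) = 288.1·0.73359 = 211.348.
At 6988 K (t = 69.88):
  G = 288.1·(69.88 − 60)^(-0.07551) = 288.1·9.88^(-0.07551) = 288.1·0.84117 = 242.342.
Gain = 242.342 / 211.348 = 1.1467 → 1.147.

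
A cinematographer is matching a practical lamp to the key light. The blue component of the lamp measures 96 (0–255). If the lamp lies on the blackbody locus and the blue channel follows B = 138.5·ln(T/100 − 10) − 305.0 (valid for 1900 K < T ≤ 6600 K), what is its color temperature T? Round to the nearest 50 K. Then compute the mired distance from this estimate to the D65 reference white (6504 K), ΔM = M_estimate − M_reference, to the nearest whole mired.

ln(t − 10) = (96 + 305.0) / 138.5 = 2.8953.
t − 10 = e^2.8953 = 18.089, so t = 28.089.
T = 100·t = 2809 K → 2800 K to the nearest 50 K.
M_estimate = 10⁶/2800 = 357.14; M_reference = 10⁶/6504 = 153.75.
ΔM = 357.14 − 153.75 = 203.39 → +203 mireds.

+203 mireds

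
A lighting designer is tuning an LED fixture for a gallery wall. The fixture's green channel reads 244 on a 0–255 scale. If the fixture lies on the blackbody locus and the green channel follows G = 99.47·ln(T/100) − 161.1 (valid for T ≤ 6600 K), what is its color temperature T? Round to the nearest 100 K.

5900 K

ln t = (244 + 161.1) / 99.47 = 4.0726.
t = e^4.0726 = 58.709.
T = 100·t = 5871 K → 5900 K to the nearest 100 K.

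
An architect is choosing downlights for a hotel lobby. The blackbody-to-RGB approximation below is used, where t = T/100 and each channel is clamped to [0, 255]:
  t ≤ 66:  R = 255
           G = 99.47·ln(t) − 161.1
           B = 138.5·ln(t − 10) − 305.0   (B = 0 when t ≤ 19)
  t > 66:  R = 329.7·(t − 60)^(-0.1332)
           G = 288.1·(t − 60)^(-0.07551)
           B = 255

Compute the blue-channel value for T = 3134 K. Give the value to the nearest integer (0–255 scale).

119

t = 3134/100 = 31.34; the t ≤ 66 branch applies.
B = 138.5·ln(31.34 − 10) − 305.0 = 138.5·ln 21.34 − 305.0 = 138.5·3.0606 − 305.0 = 118.891.
Rounded: 119.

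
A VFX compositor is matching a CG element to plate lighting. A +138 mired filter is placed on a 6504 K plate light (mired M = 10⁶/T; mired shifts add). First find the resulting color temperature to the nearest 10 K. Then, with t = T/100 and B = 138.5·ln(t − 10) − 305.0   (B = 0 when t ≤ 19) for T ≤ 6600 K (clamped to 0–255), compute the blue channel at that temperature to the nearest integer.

137

M_in = 10⁶/6504 = 153.75; M_out = 153.75 + (+138) = 291.75.
T_out = 10⁶/291.75 = 3427.6 K → 3430 K; t = 34.3.
B = 138.5·ln(34.3 − 10) − 305.0 = 138.5·ln 24.3 − 305.0 = 138.5·3.1905 − 305.0 = 136.881.
Rounded: 137.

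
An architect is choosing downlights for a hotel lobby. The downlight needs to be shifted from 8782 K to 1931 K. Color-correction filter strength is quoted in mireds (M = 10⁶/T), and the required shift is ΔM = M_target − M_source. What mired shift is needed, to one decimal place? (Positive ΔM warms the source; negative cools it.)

+404.0 mireds

M_source = 10⁶/8782 = 113.869; M_target = 10⁶/1931 = 517.866.
ΔM = 517.866 − 113.869 = 403.997 → +404.0 mireds, a warming shift.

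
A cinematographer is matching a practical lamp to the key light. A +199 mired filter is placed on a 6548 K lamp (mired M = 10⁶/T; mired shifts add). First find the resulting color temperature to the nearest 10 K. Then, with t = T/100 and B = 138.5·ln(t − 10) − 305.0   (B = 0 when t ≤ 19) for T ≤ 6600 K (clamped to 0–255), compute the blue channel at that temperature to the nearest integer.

98

M_in = 10⁶/6548 = 152.72; M_out = 152.72 + (+199) = 351.72.
T_out = 10⁶/351.72 = 2843.2 K → 2840 K; t = 28.4.
B = 138.5·ln(28.4 − 10) − 305.0 = 138.5·ln 18.4 − 305.0 = 138.5·2.9124 − 305.0 = 98.361.
Rounded: 98.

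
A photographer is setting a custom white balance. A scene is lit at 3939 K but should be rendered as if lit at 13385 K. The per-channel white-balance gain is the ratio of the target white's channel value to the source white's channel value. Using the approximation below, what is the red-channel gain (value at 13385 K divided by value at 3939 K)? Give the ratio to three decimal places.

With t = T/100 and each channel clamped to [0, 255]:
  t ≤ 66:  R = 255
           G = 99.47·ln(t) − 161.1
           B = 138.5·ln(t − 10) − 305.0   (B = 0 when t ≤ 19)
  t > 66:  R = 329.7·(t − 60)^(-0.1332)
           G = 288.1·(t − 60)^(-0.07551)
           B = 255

At 3939 K (t = 39.39):
  R = 255 by definition for t ≤ 66.
At 13385 K (t = 133.85):
  R = 329.7·(133.85 − 60)^(-0.1332) = 329.7·73.85^(-0.1332) = 329.7·0.56381 = 185.889.
Gain = 185.889 / 255.000 = 0.7290 → 0.729.

0.729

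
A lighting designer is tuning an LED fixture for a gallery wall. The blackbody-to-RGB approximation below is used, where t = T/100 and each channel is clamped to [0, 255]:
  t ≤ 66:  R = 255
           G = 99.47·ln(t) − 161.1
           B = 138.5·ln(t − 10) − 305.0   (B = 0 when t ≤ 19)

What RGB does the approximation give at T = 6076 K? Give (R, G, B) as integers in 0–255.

(255, 247, 239)

t = 6076/100 = 60.76; the t ≤ 66 branch applies.
R = 255 by definition for t ≤ 66.
G = 99.47·ln 60.76 − 161.1 = 99.47·4.1069 − 161.1 = 247.416.
B = 138.5·ln(60.76 − 10) − 305.0 = 138.5·ln 50.76 − 305.0 = 138.5·3.9271 − 305.0 = 238.905.
Rounded: (255, 247, 239).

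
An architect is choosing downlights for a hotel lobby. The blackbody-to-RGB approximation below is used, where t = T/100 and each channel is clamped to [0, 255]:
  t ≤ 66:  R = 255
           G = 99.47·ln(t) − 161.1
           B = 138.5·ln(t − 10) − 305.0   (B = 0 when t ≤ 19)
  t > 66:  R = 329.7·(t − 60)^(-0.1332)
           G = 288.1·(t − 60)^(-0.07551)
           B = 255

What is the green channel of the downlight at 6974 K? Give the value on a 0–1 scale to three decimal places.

t = 6974/100 = 69.74; the t > 66 branch applies.
G = 288.1·(69.74 − 60)^(-0.07551) = 288.1·9.74^(-0.07551) = 288.1·0.84208 = 242.604.
On a 0–1 scale: 242.604/255 = 0.9514 → 0.951.

0.951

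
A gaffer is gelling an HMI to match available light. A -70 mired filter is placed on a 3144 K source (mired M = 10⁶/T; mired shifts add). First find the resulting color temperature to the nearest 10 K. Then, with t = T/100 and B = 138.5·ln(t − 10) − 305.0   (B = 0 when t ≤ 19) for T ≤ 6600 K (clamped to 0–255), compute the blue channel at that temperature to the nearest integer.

M_in = 10⁶/3144 = 318.07; M_out = 318.07 + (-70) = 248.07.
T_out = 10⁶/248.07 = 4031.2 K → 4030 K; t = 40.3.
B = 138.5·ln(40.3 − 10) − 305.0 = 138.5·ln 30.3 − 305.0 = 138.5·3.4111 − 305.0 = 167.444.
Rounded: 167.

167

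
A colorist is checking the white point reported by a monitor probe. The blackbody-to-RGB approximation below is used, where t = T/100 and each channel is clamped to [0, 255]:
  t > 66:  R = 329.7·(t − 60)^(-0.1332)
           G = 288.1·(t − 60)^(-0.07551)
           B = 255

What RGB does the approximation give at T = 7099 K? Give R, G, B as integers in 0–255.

t = 7099/100 = 70.99; the t > 66 branch applies.
R = 329.7·(70.99 − 60)^(-0.1332) = 329.7·10.99^(-0.1332) = 329.7·0.72667 = 239.584.
G = 288.1·(70.99 − 60)^(-0.07551) = 288.1·10.99^(-0.07551) = 288.1·0.83444 = 240.402.
B = 255 by definition for t > 66.
Rounded: (240, 240, 255).

R=240, G=240, B=255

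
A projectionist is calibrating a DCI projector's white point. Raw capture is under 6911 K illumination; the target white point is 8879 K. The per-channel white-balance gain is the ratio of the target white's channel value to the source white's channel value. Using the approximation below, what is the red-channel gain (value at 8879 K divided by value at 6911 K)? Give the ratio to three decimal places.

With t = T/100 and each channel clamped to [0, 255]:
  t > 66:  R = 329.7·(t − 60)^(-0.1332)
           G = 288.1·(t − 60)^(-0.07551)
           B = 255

0.858

At 6911 K (t = 69.11):
  R = 329.7·(69.11 − 60)^(-0.1332) = 329.7·9.11^(-0.1332) = 329.7·0.74506 = 245.647.
At 8879 K (t = 88.79):
  R = 329.7·(88.79 − 60)^(-0.1332) = 329.7·28.79^(-0.1332) = 329.7·0.63919 = 210.740.
Gain = 210.740 / 245.647 = 0.8579 → 0.858.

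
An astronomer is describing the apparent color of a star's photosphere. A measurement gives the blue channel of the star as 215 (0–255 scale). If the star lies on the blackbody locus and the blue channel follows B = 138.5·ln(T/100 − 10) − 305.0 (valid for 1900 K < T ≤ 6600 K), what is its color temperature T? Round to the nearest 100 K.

5300 K

ln(t − 10) = (215 + 305.0) / 138.5 = 3.7545.
t − 10 = e^3.7545 = 42.713, so t = 52.713.
T = 100·t = 5271 K → 5300 K to the nearest 100 K.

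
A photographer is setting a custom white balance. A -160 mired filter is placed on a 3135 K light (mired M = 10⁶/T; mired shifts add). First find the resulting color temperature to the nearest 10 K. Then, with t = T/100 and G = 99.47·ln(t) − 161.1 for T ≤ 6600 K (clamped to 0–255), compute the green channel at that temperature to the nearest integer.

251

M_in = 10⁶/3135 = 318.98; M_out = 318.98 + (-160) = 158.98.
T_out = 10⁶/158.98 = 6290.1 K → 6290 K; t = 62.9.
G = 99.47·ln 62.9 − 161.1 = 99.47·4.1415 − 161.1 = 250.860.
Rounded: 251.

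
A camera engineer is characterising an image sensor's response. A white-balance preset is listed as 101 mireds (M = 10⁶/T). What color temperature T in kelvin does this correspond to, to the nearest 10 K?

T = 10⁶ / 101 = 9900.99 K → 9900 K.

9900 K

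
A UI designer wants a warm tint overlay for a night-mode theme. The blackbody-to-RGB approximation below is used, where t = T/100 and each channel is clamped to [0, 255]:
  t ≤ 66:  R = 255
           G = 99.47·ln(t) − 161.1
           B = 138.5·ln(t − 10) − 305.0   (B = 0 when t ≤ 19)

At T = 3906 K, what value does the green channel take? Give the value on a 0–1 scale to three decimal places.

0.798

t = 3906/100 = 39.06; the t ≤ 66 branch applies.
G = 99.47·ln 39.06 − 161.1 = 99.47·3.6651 − 161.1 = 203.467.
On a 0–1 scale: 203.467/255 = 0.7979 → 0.798.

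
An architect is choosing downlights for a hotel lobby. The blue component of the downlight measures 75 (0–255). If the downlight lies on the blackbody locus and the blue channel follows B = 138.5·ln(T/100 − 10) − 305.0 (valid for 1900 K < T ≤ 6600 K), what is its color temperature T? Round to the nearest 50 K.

2550 K

ln(t − 10) = (75 + 305.0) / 138.5 = 2.7437.
t − 10 = e^2.7437 = 15.544, so t = 25.544.
T = 100·t = 2554 K → 2550 K to the nearest 50 K.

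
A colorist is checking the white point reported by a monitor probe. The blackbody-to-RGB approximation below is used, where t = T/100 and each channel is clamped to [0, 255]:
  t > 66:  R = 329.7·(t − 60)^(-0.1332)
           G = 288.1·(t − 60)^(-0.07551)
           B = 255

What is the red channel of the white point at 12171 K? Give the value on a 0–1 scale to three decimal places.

t = 12171/100 = 121.71; the t > 66 branch applies.
R = 329.7·(121.71 − 60)^(-0.1332) = 329.7·61.71^(-0.1332) = 329.7·0.57746 = 190.390.
On a 0–1 scale: 190.390/255 = 0.7466 → 0.747.

0.747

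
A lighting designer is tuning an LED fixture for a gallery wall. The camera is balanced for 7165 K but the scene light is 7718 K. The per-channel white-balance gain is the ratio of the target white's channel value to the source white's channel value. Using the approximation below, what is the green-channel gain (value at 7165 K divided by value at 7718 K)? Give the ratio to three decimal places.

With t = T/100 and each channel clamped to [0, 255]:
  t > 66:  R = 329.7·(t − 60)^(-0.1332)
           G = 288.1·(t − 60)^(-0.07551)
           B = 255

1.030

At 7718 K (t = 77.18):
  G = 288.1·(77.18 − 60)^(-0.07551) = 288.1·17.18^(-0.07551) = 288.1·0.80676 = 232.427.
At 7165 K (t = 71.65):
  G = 288.1·(71.65 − 60)^(-0.07551) = 288.1·11.65^(-0.07551) = 288.1·0.83077 = 239.345.
Gain = 239.345 / 232.427 = 1.0298 → 1.030.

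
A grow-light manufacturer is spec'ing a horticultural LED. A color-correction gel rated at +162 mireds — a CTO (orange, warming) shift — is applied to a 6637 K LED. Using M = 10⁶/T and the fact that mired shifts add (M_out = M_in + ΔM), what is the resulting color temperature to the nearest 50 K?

3200 K

M_in = 10⁶/6637 = 150.67 mireds.
M_out = 150.67 + (+162) = 312.67 mireds.
T_out = 10⁶/312.67 = 3198.3 K → 3200 K.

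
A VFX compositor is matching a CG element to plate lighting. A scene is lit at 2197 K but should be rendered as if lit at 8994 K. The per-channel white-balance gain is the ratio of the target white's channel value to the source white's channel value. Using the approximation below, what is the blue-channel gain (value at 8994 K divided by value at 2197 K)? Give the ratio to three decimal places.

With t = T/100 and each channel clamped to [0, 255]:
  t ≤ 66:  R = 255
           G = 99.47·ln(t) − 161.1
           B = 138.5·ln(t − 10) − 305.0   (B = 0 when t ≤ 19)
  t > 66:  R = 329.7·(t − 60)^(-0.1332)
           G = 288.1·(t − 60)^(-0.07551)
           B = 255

At 2197 K (t = 21.97):
  B = 138.5·ln(21.97 − 10) − 305.0 = 138.5·ln 11.97 − 305.0 = 138.5·2.4824 − 305.0 = 38.813.
At 8994 K (t = 89.94):
  B = 255 by definition for t > 66.
Gain = 255.000 / 38.813 = 6.5700 → 6.570.

6.570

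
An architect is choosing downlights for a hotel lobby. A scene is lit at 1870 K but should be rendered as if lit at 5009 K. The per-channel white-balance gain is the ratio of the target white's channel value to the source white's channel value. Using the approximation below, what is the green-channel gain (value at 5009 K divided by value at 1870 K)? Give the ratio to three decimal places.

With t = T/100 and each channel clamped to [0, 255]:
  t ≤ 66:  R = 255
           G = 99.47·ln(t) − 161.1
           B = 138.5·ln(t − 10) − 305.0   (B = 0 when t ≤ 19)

At 1870 K (t = 18.7):
  G = 99.47·ln 18.7 − 161.1 = 99.47·2.9285 − 161.1 = 130.200.
At 5009 K (t = 50.09):
  G = 99.47·ln 50.09 − 161.1 = 99.47·3.9138 − 161.1 = 228.208.
Gain = 228.208 / 130.200 = 1.7527 → 1.753.

1.753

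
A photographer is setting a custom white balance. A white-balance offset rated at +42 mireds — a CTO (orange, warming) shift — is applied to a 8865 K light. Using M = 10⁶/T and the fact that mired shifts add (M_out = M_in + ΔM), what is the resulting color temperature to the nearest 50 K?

6450 K

M_in = 10⁶/8865 = 112.80 mireds.
M_out = 112.80 + (+42) = 154.80 mireds.
T_out = 10⁶/154.80 = 6459.8 K → 6450 K.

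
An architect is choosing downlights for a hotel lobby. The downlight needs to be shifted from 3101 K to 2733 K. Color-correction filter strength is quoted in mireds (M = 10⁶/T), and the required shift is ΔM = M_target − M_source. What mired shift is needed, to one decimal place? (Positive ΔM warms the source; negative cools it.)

+43.4 mireds

M_source = 10⁶/3101 = 322.477; M_target = 10⁶/2733 = 365.898.
ΔM = 365.898 − 322.477 = 43.422 → +43.4 mireds, a warming shift.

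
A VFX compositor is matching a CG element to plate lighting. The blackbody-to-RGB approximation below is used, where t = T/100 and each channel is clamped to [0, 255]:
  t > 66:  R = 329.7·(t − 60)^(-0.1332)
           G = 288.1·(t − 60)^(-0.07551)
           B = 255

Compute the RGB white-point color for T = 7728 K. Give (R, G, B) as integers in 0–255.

(226, 232, 255)

t = 7728/100 = 77.28; the t > 66 branch applies.
R = 329.7·(77.28 − 60)^(-0.1332) = 329.7·17.28^(-0.1332) = 329.7·0.68416 = 225.568.
G = 288.1·(77.28 − 60)^(-0.07551) = 288.1·17.28^(-0.07551) = 288.1·0.80640 = 232.325.
B = 255 by definition for t > 66.
Rounded: (226, 232, 255).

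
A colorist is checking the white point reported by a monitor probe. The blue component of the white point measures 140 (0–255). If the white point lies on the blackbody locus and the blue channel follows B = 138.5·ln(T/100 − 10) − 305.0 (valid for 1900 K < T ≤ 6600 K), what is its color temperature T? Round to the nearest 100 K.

3500 K

ln(t − 10) = (140 + 305.0) / 138.5 = 3.2130.
t − 10 = e^3.2130 = 24.853, so t = 34.853.
T = 100·t = 3485 K → 3500 K to the nearest 100 K.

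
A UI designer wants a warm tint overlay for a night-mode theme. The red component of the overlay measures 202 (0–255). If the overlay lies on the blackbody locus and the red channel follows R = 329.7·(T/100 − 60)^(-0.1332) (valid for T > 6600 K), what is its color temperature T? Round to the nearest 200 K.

10000 K

(t − 60)^(-0.1332) = 202/329.7 = 0.61268.
t − 60 = 0.61268^(1/-0.1332) = 0.61268^(-7.508) = 39.569, so t = 99.569.
T = 100·t = 9957 K → 10000 K to the nearest 200 K.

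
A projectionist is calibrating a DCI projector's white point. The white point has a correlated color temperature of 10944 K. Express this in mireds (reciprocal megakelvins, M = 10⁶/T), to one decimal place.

M = 10⁶ / 10944 = 91.374 → 91.4 mireds.

91.4 mireds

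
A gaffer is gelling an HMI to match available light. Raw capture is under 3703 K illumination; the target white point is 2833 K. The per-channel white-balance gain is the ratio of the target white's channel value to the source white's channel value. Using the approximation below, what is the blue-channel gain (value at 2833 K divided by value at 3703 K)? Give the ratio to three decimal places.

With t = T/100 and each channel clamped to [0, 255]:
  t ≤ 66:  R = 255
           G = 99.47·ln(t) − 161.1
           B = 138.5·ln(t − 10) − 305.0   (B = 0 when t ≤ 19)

0.645

At 3703 K (t = 37.03):
  B = 138.5·ln(37.03 − 10) − 305.0 = 138.5·ln 27.03 − 305.0 = 138.5·3.2969 − 305.0 = 151.627.
At 2833 K (t = 28.33):
  B = 138.5·ln(28.33 − 10) − 305.0 = 138.5·ln 18.33 − 305.0 = 138.5·2.9085 − 305.0 = 97.833.
Gain = 97.833 / 151.627 = 0.6452 → 0.645.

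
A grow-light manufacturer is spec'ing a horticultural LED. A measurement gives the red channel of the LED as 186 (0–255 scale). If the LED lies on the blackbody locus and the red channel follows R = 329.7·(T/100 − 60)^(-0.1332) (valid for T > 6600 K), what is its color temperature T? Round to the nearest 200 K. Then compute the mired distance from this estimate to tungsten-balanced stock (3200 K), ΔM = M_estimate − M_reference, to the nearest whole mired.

-238 mireds

(t − 60)^(-0.1332) = 186/329.7 = 0.56415.
t − 60 = 0.56415^(1/-0.1332) = 0.56415^(-7.508) = 73.521, so t = 133.521.
T = 100·t = 13352 K → 13400 K to the nearest 200 K.
M_estimate = 10⁶/13400 = 74.63; M_reference = 10⁶/3200 = 312.50.
ΔM = 74.63 − 312.50 = -237.87 → -238 mireds.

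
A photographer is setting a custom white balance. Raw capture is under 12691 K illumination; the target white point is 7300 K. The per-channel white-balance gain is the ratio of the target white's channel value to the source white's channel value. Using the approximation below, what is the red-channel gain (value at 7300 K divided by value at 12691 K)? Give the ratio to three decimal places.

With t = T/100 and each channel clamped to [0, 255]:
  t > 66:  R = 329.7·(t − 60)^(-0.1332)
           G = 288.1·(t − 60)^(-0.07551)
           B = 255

At 12691 K (t = 126.91):
  R = 329.7·(126.91 − 60)^(-0.1332) = 329.7·66.91^(-0.1332) = 329.7·0.57127 = 188.349.
At 7300 K (t = 73):
  R = 329.7·(73 − 60)^(-0.1332) = 329.7·13^(-0.1332) = 329.7·0.71060 = 234.283.
Gain = 234.283 / 188.349 = 1.2439 → 1.244.

1.244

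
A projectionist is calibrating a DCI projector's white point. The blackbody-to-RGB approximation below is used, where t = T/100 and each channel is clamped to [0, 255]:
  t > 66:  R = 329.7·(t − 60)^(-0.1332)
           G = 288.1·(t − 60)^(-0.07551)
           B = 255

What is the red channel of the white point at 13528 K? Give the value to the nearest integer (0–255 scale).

185

t = 13528/100 = 135.28; the t > 66 branch applies.
R = 329.7·(135.28 − 60)^(-0.1332) = 329.7·75.28^(-0.1332) = 329.7·0.56238 = 185.415.
Rounded: 185.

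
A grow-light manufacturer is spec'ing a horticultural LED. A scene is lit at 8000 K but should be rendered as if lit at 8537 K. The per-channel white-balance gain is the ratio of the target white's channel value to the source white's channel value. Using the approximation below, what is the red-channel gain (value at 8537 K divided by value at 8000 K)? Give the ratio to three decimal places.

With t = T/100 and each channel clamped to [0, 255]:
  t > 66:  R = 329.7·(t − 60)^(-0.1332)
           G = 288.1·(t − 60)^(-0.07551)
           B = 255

0.969

At 8000 K (t = 80):
  R = 329.7·(80 − 60)^(-0.1332) = 329.7·20^(-0.1332) = 329.7·0.67097 = 221.219.
At 8537 K (t = 85.37):
  R = 329.7·(85.37 − 60)^(-0.1332) = 329.7·25.37^(-0.1332) = 329.7·0.65005 = 214.320.
Gain = 214.320 / 221.219 = 0.9688 → 0.969.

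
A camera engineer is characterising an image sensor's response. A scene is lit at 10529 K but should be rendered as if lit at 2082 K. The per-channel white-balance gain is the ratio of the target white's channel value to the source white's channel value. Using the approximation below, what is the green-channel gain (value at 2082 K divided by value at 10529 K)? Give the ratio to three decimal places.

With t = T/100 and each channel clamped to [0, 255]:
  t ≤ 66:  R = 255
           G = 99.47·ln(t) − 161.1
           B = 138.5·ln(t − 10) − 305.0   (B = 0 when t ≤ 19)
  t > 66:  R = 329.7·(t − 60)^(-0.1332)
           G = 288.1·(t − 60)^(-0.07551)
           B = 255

0.652

At 10529 K (t = 105.29):
  G = 288.1·(105.29 − 60)^(-0.07551) = 288.1·45.29^(-0.07551) = 288.1·0.74982 = 216.022.
At 2082 K (t = 20.82):
  G = 99.47·ln 20.82 − 161.1 = 99.47·3.0359 − 161.1 = 140.882.
Gain = 140.882 / 216.022 = 0.6522 → 0.652.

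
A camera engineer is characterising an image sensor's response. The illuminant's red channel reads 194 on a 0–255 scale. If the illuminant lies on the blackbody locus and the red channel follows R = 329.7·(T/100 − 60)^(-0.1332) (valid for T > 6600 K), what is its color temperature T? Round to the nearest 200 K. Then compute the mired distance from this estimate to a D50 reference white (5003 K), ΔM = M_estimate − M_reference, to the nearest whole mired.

(t − 60)^(-0.1332) = 194/329.7 = 0.58841.
t − 60 = 0.58841^(1/-0.1332) = 0.58841^(-7.508) = 53.593, so t = 113.593.
T = 100·t = 11359 K → 11400 K to the nearest 200 K.
M_estimate = 10⁶/11400 = 87.72; M_reference = 10⁶/5003 = 199.88.
ΔM = 87.72 − 199.88 = -112.16 → -112 mireds.

-112 mireds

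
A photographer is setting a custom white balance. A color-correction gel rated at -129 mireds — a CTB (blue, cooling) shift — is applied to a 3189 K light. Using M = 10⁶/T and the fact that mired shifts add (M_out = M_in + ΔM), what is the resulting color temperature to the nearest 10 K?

5420 K

M_in = 10⁶/3189 = 313.58 mireds.
M_out = 313.58 + (-129) = 184.58 mireds.
T_out = 10⁶/184.58 = 5417.8 K → 5420 K.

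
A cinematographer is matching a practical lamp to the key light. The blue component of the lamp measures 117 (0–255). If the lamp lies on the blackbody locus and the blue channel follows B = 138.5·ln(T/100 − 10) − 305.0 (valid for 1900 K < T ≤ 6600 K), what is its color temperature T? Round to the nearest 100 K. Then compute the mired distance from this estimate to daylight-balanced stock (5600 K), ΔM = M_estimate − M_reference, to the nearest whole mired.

+144 mireds

ln(t − 10) = (117 + 305.0) / 138.5 = 3.0469.
t − 10 = e^3.0469 = 21.051, so t = 31.051.
T = 100·t = 3105 K → 3100 K to the nearest 100 K.
M_estimate = 10⁶/3100 = 322.58; M_reference = 10⁶/5600 = 178.57.
ΔM = 322.58 − 178.57 = 144.01 → +144 mireds.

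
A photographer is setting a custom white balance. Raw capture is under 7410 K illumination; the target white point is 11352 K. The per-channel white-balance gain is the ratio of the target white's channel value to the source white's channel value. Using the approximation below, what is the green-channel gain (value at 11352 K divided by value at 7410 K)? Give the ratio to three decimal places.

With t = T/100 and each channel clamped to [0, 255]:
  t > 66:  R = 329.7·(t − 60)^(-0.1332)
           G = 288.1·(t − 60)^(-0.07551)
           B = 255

At 7410 K (t = 74.1):
  G = 288.1·(74.1 − 60)^(-0.07551) = 288.1·14.1^(-0.07551) = 288.1·0.81888 = 235.921.
At 11352 K (t = 113.52):
  G = 288.1·(113.52 − 60)^(-0.07551) = 288.1·53.52^(-0.07551) = 288.1·0.74042 = 213.316.
Gain = 213.316 / 235.921 = 0.9042 → 0.904.

0.904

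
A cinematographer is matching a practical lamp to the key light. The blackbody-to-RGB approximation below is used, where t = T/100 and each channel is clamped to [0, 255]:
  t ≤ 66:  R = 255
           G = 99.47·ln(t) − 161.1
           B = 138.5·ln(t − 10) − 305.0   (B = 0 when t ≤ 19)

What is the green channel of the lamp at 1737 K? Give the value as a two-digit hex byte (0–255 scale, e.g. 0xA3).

t = 1737/100 = 17.37; the t ≤ 66 branch applies.
G = 99.47·ln 17.37 − 161.1 = 99.47·2.8547 − 161.1 = 122.861.
Rounded: 123; in hex, 0x7B.

0x7B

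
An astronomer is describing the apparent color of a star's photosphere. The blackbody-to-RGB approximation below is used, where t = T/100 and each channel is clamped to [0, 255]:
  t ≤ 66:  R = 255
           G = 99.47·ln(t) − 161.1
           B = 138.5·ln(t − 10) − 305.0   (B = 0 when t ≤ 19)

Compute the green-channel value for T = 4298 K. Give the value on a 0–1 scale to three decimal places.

0.835

t = 4298/100 = 42.98; the t ≤ 66 branch applies.
G = 99.47·ln 42.98 − 161.1 = 99.47·3.7607 − 161.1 = 212.980.
On a 0–1 scale: 212.980/255 = 0.8352 → 0.835.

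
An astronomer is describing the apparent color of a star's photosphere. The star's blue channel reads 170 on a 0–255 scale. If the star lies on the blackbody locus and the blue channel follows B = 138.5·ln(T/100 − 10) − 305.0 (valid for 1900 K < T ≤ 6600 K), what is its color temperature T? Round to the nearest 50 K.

4100 K

ln(t − 10) = (170 + 305.0) / 138.5 = 3.4296.
t − 10 = e^3.4296 = 30.864, so t = 40.864.
T = 100·t = 4086 K → 4100 K to the nearest 50 K.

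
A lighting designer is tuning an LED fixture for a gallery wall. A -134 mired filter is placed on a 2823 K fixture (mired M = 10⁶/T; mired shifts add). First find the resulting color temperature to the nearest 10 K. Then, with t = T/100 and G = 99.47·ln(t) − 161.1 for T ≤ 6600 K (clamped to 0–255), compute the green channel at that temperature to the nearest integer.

M_in = 10⁶/2823 = 354.23; M_out = 354.23 + (-134) = 220.23.
T_out = 10⁶/220.23 = 4540.6 K → 4540 K; t = 45.4.
G = 99.47·ln 45.4 − 161.1 = 99.47·3.8155 − 161.1 = 218.429.
Rounded: 218.

218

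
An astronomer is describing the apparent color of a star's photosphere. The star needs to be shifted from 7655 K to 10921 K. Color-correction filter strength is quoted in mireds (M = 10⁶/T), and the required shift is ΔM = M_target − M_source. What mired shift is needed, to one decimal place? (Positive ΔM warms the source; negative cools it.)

-39.1 mireds

M_source = 10⁶/7655 = 130.634; M_target = 10⁶/10921 = 91.567.
ΔM = 91.567 − 130.634 = -39.067 → -39.1 mireds, a cooling shift.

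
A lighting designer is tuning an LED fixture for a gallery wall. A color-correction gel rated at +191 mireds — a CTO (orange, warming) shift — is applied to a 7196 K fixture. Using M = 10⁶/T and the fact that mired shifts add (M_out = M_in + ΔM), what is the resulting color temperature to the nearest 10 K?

M_in = 10⁶/7196 = 138.97 mireds.
M_out = 138.97 + (+191) = 329.97 mireds.
T_out = 10⁶/329.97 = 3030.6 K → 3030 K.

3030 K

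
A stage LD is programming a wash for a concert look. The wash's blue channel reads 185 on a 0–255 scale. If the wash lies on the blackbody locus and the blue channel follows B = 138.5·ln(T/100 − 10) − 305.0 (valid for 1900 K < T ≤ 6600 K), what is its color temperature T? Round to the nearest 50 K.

4450 K

ln(t − 10) = (185 + 305.0) / 138.5 = 3.5379.
t − 10 = e^3.5379 = 34.395, so t = 44.395.
T = 100·t = 4439 K → 4450 K to the nearest 50 K.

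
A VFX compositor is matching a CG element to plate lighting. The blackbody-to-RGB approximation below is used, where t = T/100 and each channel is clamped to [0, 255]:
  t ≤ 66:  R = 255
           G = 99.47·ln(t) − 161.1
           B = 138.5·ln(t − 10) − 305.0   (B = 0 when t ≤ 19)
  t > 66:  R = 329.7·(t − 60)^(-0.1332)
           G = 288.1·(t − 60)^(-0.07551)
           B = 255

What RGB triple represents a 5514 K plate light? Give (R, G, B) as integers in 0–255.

(255, 238, 223)

t = 5514/100 = 55.14; the t ≤ 66 branch applies.
R = 255 by definition for t ≤ 66.
G = 99.47·ln 55.14 − 161.1 = 99.47·4.0099 − 161.1 = 237.762.
B = 138.5·ln(55.14 − 10) − 305.0 = 138.5·ln 45.14 − 305.0 = 138.5·3.8098 − 305.0 = 222.653.
Rounded: (255, 238, 223).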